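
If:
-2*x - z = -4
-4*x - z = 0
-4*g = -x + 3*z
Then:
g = -13/2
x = -2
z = 8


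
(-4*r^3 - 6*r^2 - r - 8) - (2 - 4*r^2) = -4*r^3 - 2*r^2 - r - 10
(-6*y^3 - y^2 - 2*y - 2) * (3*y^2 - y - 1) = -18*y^5 + 3*y^4 + y^3 - 3*y^2 + 4*y + 2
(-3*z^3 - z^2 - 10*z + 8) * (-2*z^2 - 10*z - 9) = 6*z^5 + 32*z^4 + 57*z^3 + 93*z^2 + 10*z - 72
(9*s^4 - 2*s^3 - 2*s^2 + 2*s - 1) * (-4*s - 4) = -36*s^5 - 28*s^4 + 16*s^3 - 4*s + 4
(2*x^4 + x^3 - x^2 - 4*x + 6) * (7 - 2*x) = -4*x^5 + 12*x^4 + 9*x^3 + x^2 - 40*x + 42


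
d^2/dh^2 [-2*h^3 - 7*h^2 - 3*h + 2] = -12*h - 14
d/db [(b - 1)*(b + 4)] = 2*b + 3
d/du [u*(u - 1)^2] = (u - 1)*(3*u - 1)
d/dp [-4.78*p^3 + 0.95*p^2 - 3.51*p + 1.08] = -14.34*p^2 + 1.9*p - 3.51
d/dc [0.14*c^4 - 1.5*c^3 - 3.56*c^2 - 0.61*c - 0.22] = 0.56*c^3 - 4.5*c^2 - 7.12*c - 0.61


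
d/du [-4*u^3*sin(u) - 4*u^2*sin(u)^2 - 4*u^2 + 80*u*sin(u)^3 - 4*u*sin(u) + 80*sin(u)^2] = -4*u^3*cos(u) - 12*u^2*sin(u) - 4*u^2*sin(2*u) + 56*u*cos(u) + 4*u*cos(2*u) - 60*u*cos(3*u) - 12*u + 56*sin(u) + 80*sin(2*u) - 20*sin(3*u)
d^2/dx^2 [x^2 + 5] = 2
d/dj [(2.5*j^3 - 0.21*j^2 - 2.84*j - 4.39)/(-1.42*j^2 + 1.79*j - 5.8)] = (-3.55*j^4 + 8.95*j^3 - 47.9087*j^2 - 10.0316*j + 24.3301)/(2.0164*j^4 - 5.0836*j^3 + 19.6761*j^2 - 20.764*j + 33.64)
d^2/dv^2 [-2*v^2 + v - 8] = -4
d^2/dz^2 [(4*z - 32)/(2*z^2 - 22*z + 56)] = 4*((19 - 3*z)*(z^2 - 11*z + 28) + (z - 8)*(2*z - 11)^2)/(z^2 - 11*z + 28)^3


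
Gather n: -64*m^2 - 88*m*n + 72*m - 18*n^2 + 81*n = -64*m^2 + 72*m - 18*n^2 + n*(81 - 88*m)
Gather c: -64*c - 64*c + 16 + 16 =32 - 128*c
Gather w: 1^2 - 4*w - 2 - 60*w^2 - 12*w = -60*w^2 - 16*w - 1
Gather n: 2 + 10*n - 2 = 10*n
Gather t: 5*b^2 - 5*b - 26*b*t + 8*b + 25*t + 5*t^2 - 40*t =5*b^2 + 3*b + 5*t^2 + t*(-26*b - 15)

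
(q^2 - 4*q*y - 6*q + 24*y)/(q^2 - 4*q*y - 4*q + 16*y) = (q - 6)/(q - 4)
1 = 1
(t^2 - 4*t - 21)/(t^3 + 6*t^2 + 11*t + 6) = (t - 7)/(t^2 + 3*t + 2)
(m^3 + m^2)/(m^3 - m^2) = (m + 1)/(m - 1)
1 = 1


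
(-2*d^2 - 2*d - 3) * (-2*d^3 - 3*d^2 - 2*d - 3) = 4*d^5 + 10*d^4 + 16*d^3 + 19*d^2 + 12*d + 9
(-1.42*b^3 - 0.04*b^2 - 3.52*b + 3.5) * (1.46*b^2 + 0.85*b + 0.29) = -2.0732*b^5 - 1.2654*b^4 - 5.585*b^3 + 2.1064*b^2 + 1.9542*b + 1.015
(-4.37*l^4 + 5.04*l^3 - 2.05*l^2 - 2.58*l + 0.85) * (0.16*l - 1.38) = -0.6992*l^5 + 6.837*l^4 - 7.2832*l^3 + 2.4162*l^2 + 3.6964*l - 1.173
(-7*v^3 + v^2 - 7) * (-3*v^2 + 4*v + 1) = 21*v^5 - 31*v^4 - 3*v^3 + 22*v^2 - 28*v - 7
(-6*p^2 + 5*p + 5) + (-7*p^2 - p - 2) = -13*p^2 + 4*p + 3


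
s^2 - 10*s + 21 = (s - 7)*(s - 3)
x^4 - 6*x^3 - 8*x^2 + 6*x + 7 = (x - 7)*(x - 1)*(x + 1)^2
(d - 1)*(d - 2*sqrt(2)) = d^2 - 2*sqrt(2)*d - d + 2*sqrt(2)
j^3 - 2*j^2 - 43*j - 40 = (j - 8)*(j + 1)*(j + 5)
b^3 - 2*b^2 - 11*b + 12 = (b - 4)*(b - 1)*(b + 3)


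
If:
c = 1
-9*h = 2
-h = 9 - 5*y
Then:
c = 1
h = -2/9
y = 79/45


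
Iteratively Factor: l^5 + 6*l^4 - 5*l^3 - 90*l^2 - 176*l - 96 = (l + 3)*(l^4 + 3*l^3 - 14*l^2 - 48*l - 32) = (l + 2)*(l + 3)*(l^3 + l^2 - 16*l - 16) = (l + 1)*(l + 2)*(l + 3)*(l^2 - 16) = (l - 4)*(l + 1)*(l + 2)*(l + 3)*(l + 4)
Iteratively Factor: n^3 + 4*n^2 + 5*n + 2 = (n + 1)*(n^2 + 3*n + 2) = (n + 1)*(n + 2)*(n + 1)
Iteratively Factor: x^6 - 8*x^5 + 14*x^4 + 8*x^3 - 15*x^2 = (x)*(x^5 - 8*x^4 + 14*x^3 + 8*x^2 - 15*x) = x*(x - 5)*(x^4 - 3*x^3 - x^2 + 3*x) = x^2*(x - 5)*(x^3 - 3*x^2 - x + 3) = x^2*(x - 5)*(x - 3)*(x^2 - 1) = x^2*(x - 5)*(x - 3)*(x + 1)*(x - 1)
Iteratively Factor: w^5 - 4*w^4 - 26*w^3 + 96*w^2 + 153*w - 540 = (w - 5)*(w^4 + w^3 - 21*w^2 - 9*w + 108) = (w - 5)*(w + 3)*(w^3 - 2*w^2 - 15*w + 36) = (w - 5)*(w - 3)*(w + 3)*(w^2 + w - 12) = (w - 5)*(w - 3)*(w + 3)*(w + 4)*(w - 3)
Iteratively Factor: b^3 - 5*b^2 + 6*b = (b - 2)*(b^2 - 3*b) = (b - 3)*(b - 2)*(b)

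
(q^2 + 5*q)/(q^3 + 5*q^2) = 1/q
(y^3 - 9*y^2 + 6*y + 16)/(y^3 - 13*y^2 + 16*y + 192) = (y^2 - y - 2)/(y^2 - 5*y - 24)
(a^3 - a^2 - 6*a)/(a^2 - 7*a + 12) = a*(a + 2)/(a - 4)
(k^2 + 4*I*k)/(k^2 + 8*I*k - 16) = k/(k + 4*I)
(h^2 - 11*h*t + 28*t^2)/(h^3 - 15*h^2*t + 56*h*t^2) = (-h + 4*t)/(h*(-h + 8*t))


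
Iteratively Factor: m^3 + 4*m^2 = (m + 4)*(m^2) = m*(m + 4)*(m)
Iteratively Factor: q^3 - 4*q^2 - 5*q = (q)*(q^2 - 4*q - 5) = q*(q - 5)*(q + 1)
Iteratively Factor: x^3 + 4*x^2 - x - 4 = (x + 1)*(x^2 + 3*x - 4) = (x - 1)*(x + 1)*(x + 4)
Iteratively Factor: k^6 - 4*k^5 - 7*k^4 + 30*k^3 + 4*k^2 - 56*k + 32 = (k - 4)*(k^5 - 7*k^3 + 2*k^2 + 12*k - 8) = (k - 4)*(k + 2)*(k^4 - 2*k^3 - 3*k^2 + 8*k - 4) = (k - 4)*(k - 1)*(k + 2)*(k^3 - k^2 - 4*k + 4) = (k - 4)*(k - 1)^2*(k + 2)*(k^2 - 4) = (k - 4)*(k - 2)*(k - 1)^2*(k + 2)*(k + 2)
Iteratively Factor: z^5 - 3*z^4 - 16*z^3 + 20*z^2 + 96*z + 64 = (z + 2)*(z^4 - 5*z^3 - 6*z^2 + 32*z + 32) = (z + 2)^2*(z^3 - 7*z^2 + 8*z + 16) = (z - 4)*(z + 2)^2*(z^2 - 3*z - 4) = (z - 4)^2*(z + 2)^2*(z + 1)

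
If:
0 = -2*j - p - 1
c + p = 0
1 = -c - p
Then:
No Solution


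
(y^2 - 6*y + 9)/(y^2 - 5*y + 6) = (y - 3)/(y - 2)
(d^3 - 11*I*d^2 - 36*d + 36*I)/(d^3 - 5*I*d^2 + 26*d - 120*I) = (d^2 - 5*I*d - 6)/(d^2 + I*d + 20)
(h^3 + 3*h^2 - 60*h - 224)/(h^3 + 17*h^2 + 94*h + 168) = (h - 8)/(h + 6)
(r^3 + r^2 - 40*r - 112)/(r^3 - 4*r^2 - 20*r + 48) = (r^2 - 3*r - 28)/(r^2 - 8*r + 12)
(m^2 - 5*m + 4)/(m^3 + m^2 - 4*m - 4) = (m^2 - 5*m + 4)/(m^3 + m^2 - 4*m - 4)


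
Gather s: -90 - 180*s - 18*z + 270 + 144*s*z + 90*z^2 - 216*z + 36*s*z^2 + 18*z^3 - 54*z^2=s*(36*z^2 + 144*z - 180) + 18*z^3 + 36*z^2 - 234*z + 180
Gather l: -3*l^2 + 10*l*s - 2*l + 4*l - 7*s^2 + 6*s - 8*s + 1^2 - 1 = -3*l^2 + l*(10*s + 2) - 7*s^2 - 2*s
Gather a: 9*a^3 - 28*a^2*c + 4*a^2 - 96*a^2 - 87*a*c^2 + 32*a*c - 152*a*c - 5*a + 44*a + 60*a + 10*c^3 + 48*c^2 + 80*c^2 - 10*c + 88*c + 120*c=9*a^3 + a^2*(-28*c - 92) + a*(-87*c^2 - 120*c + 99) + 10*c^3 + 128*c^2 + 198*c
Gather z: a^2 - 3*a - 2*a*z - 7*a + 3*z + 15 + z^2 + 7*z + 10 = a^2 - 10*a + z^2 + z*(10 - 2*a) + 25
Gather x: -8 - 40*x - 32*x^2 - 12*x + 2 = -32*x^2 - 52*x - 6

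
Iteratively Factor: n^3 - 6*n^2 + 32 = (n + 2)*(n^2 - 8*n + 16) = (n - 4)*(n + 2)*(n - 4)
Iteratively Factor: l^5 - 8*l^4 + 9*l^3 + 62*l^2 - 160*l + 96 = (l - 4)*(l^4 - 4*l^3 - 7*l^2 + 34*l - 24) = (l - 4)*(l + 3)*(l^3 - 7*l^2 + 14*l - 8) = (l - 4)*(l - 2)*(l + 3)*(l^2 - 5*l + 4) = (l - 4)*(l - 2)*(l - 1)*(l + 3)*(l - 4)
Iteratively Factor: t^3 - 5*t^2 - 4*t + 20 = (t - 5)*(t^2 - 4) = (t - 5)*(t - 2)*(t + 2)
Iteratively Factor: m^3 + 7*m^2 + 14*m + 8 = (m + 4)*(m^2 + 3*m + 2) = (m + 1)*(m + 4)*(m + 2)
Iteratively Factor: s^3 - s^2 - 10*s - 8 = (s + 2)*(s^2 - 3*s - 4) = (s - 4)*(s + 2)*(s + 1)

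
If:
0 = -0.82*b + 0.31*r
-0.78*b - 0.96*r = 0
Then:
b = 0.00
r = 0.00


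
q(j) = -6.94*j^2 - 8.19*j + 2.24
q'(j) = -13.88*j - 8.19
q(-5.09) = -135.88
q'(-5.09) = 62.46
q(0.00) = 2.24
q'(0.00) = -8.19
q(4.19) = -153.92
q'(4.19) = -66.35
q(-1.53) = -1.48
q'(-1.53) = 13.05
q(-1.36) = 0.54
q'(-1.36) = 10.69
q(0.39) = -2.01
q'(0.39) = -13.60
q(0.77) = -8.18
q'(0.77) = -18.88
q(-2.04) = -9.93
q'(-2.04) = 20.13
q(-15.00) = -1436.41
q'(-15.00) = 200.01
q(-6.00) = -198.46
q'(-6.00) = 75.09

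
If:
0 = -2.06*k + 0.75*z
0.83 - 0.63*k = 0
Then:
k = 1.32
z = 3.62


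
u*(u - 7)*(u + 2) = u^3 - 5*u^2 - 14*u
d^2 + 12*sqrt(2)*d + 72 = (d + 6*sqrt(2))^2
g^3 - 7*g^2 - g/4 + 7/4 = (g - 7)*(g - 1/2)*(g + 1/2)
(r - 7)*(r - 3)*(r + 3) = r^3 - 7*r^2 - 9*r + 63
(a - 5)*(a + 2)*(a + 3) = a^3 - 19*a - 30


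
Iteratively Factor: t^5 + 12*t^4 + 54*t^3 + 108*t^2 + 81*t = (t + 3)*(t^4 + 9*t^3 + 27*t^2 + 27*t) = (t + 3)^2*(t^3 + 6*t^2 + 9*t) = (t + 3)^3*(t^2 + 3*t) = (t + 3)^4*(t)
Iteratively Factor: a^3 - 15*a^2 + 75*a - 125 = (a - 5)*(a^2 - 10*a + 25) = (a - 5)^2*(a - 5)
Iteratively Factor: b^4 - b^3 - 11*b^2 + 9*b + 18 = (b + 3)*(b^3 - 4*b^2 + b + 6) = (b - 2)*(b + 3)*(b^2 - 2*b - 3) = (b - 3)*(b - 2)*(b + 3)*(b + 1)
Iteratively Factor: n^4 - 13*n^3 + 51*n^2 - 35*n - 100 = (n - 5)*(n^3 - 8*n^2 + 11*n + 20) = (n - 5)*(n - 4)*(n^2 - 4*n - 5) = (n - 5)^2*(n - 4)*(n + 1)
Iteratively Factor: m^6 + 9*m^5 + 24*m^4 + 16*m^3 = (m + 4)*(m^5 + 5*m^4 + 4*m^3) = m*(m + 4)*(m^4 + 5*m^3 + 4*m^2) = m^2*(m + 4)*(m^3 + 5*m^2 + 4*m) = m^2*(m + 1)*(m + 4)*(m^2 + 4*m) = m^2*(m + 1)*(m + 4)^2*(m)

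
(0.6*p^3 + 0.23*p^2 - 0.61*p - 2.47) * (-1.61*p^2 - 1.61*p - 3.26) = -0.966*p^5 - 1.3363*p^4 - 1.3442*p^3 + 4.209*p^2 + 5.9653*p + 8.0522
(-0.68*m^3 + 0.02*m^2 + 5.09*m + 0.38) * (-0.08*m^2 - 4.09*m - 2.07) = 0.0544*m^5 + 2.7796*m^4 + 0.9186*m^3 - 20.8899*m^2 - 12.0905*m - 0.7866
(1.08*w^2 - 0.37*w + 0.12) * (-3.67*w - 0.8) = -3.9636*w^3 + 0.4939*w^2 - 0.1444*w - 0.096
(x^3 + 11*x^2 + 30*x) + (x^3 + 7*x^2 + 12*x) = 2*x^3 + 18*x^2 + 42*x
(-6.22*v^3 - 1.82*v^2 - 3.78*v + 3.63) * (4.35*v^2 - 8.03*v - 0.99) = -27.057*v^5 + 42.0296*v^4 + 4.3294*v^3 + 47.9457*v^2 - 25.4067*v - 3.5937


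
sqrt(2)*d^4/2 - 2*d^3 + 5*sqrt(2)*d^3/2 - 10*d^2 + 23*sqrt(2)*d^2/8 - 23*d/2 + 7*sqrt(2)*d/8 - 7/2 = (d + 1/2)*(d + 7/2)*(d - 2*sqrt(2))*(sqrt(2)*d/2 + sqrt(2)/2)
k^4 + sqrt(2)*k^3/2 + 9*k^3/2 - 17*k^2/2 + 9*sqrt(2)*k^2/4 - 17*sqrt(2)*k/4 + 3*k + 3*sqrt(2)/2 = (k - 1)*(k - 1/2)*(k + 6)*(k + sqrt(2)/2)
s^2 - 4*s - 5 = (s - 5)*(s + 1)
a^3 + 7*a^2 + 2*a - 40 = (a - 2)*(a + 4)*(a + 5)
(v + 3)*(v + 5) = v^2 + 8*v + 15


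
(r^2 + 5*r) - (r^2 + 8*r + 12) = -3*r - 12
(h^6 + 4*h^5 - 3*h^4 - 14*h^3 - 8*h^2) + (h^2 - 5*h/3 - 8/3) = h^6 + 4*h^5 - 3*h^4 - 14*h^3 - 7*h^2 - 5*h/3 - 8/3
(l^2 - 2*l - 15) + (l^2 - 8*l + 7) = 2*l^2 - 10*l - 8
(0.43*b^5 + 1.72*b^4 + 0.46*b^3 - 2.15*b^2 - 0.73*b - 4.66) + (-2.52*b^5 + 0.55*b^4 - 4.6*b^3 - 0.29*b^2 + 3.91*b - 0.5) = -2.09*b^5 + 2.27*b^4 - 4.14*b^3 - 2.44*b^2 + 3.18*b - 5.16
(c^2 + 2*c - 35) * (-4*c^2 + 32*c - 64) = -4*c^4 + 24*c^3 + 140*c^2 - 1248*c + 2240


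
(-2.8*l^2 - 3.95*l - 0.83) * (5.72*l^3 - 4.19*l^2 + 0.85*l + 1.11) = -16.016*l^5 - 10.862*l^4 + 9.4229*l^3 - 2.9878*l^2 - 5.09*l - 0.9213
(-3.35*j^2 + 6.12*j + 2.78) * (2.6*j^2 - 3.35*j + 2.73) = -8.71*j^4 + 27.1345*j^3 - 22.4195*j^2 + 7.3946*j + 7.5894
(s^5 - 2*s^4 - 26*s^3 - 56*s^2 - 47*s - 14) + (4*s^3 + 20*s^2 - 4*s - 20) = s^5 - 2*s^4 - 22*s^3 - 36*s^2 - 51*s - 34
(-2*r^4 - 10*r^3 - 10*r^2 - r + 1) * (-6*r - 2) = 12*r^5 + 64*r^4 + 80*r^3 + 26*r^2 - 4*r - 2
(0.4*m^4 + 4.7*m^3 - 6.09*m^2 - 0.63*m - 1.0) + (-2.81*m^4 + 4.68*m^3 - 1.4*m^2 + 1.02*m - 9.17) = -2.41*m^4 + 9.38*m^3 - 7.49*m^2 + 0.39*m - 10.17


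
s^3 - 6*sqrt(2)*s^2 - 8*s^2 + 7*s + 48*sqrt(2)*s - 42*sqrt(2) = (s - 7)*(s - 1)*(s - 6*sqrt(2))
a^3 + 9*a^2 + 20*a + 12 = (a + 1)*(a + 2)*(a + 6)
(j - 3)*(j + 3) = j^2 - 9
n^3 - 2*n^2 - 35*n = n*(n - 7)*(n + 5)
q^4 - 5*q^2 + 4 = (q - 2)*(q - 1)*(q + 1)*(q + 2)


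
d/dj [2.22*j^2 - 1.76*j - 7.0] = 4.44*j - 1.76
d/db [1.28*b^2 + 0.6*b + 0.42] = 2.56*b + 0.6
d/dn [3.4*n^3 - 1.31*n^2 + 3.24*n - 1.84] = 10.2*n^2 - 2.62*n + 3.24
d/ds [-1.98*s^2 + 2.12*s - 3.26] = 2.12 - 3.96*s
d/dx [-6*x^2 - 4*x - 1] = -12*x - 4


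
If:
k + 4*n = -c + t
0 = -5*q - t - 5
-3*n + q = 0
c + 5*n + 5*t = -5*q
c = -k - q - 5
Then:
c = 25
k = -30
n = 0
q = 0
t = -5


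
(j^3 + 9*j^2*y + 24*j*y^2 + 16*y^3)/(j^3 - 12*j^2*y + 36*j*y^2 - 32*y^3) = (j^3 + 9*j^2*y + 24*j*y^2 + 16*y^3)/(j^3 - 12*j^2*y + 36*j*y^2 - 32*y^3)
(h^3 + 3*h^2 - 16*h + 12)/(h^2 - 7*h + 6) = (h^2 + 4*h - 12)/(h - 6)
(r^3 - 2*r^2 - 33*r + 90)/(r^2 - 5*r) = r + 3 - 18/r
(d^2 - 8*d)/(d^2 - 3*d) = (d - 8)/(d - 3)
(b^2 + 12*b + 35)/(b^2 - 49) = (b + 5)/(b - 7)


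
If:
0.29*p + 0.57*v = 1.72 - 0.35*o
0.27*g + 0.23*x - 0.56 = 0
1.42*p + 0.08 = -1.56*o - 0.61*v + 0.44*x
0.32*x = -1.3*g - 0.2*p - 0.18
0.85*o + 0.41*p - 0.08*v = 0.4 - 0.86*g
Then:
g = -0.26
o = 2.77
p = -3.60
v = 3.15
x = 2.74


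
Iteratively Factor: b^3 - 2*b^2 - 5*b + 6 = (b - 1)*(b^2 - b - 6) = (b - 1)*(b + 2)*(b - 3)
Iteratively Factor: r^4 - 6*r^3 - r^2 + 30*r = (r - 5)*(r^3 - r^2 - 6*r) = (r - 5)*(r - 3)*(r^2 + 2*r) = (r - 5)*(r - 3)*(r + 2)*(r)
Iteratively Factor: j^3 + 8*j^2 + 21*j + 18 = (j + 3)*(j^2 + 5*j + 6) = (j + 3)^2*(j + 2)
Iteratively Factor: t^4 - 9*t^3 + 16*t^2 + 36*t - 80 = (t - 4)*(t^3 - 5*t^2 - 4*t + 20) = (t - 5)*(t - 4)*(t^2 - 4) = (t - 5)*(t - 4)*(t - 2)*(t + 2)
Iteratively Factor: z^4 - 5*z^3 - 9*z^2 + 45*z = (z - 3)*(z^3 - 2*z^2 - 15*z) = z*(z - 3)*(z^2 - 2*z - 15) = z*(z - 5)*(z - 3)*(z + 3)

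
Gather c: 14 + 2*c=2*c + 14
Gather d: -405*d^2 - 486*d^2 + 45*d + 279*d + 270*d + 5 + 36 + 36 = -891*d^2 + 594*d + 77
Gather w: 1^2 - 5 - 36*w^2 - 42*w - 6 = -36*w^2 - 42*w - 10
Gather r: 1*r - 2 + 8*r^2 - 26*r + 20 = 8*r^2 - 25*r + 18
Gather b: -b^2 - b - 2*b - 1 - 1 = -b^2 - 3*b - 2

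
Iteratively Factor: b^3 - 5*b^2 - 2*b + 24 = (b - 4)*(b^2 - b - 6) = (b - 4)*(b - 3)*(b + 2)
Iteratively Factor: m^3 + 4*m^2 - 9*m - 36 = (m - 3)*(m^2 + 7*m + 12) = (m - 3)*(m + 3)*(m + 4)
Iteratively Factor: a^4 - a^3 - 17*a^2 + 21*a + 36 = (a - 3)*(a^3 + 2*a^2 - 11*a - 12) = (a - 3)^2*(a^2 + 5*a + 4) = (a - 3)^2*(a + 1)*(a + 4)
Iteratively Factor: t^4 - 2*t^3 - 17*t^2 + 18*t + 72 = (t - 4)*(t^3 + 2*t^2 - 9*t - 18) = (t - 4)*(t + 3)*(t^2 - t - 6) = (t - 4)*(t - 3)*(t + 3)*(t + 2)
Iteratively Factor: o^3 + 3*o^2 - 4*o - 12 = (o + 2)*(o^2 + o - 6) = (o - 2)*(o + 2)*(o + 3)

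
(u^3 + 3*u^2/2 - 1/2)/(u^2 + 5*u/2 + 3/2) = (2*u^2 + u - 1)/(2*u + 3)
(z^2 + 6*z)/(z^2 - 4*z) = (z + 6)/(z - 4)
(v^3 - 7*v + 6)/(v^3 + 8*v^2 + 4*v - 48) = (v^2 + 2*v - 3)/(v^2 + 10*v + 24)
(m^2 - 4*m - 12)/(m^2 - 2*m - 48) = (-m^2 + 4*m + 12)/(-m^2 + 2*m + 48)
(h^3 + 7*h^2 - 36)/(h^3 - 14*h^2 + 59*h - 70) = (h^2 + 9*h + 18)/(h^2 - 12*h + 35)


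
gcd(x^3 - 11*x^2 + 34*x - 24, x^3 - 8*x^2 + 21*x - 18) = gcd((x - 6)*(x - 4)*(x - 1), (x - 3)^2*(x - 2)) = 1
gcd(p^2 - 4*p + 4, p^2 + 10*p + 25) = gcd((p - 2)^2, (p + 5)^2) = 1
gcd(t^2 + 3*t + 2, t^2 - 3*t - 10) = t + 2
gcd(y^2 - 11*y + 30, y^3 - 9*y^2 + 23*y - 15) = y - 5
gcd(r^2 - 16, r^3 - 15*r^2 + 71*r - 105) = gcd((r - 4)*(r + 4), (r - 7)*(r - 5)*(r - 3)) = 1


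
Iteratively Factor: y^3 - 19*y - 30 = (y + 2)*(y^2 - 2*y - 15) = (y - 5)*(y + 2)*(y + 3)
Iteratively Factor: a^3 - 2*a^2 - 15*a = (a)*(a^2 - 2*a - 15) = a*(a + 3)*(a - 5)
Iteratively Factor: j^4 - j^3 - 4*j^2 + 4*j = (j)*(j^3 - j^2 - 4*j + 4) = j*(j - 1)*(j^2 - 4) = j*(j - 2)*(j - 1)*(j + 2)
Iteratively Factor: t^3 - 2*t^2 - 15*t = (t - 5)*(t^2 + 3*t) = (t - 5)*(t + 3)*(t)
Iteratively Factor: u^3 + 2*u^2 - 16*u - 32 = (u + 4)*(u^2 - 2*u - 8) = (u - 4)*(u + 4)*(u + 2)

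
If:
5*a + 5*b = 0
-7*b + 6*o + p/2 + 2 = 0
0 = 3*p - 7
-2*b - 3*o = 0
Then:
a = -19/66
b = 19/66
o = -19/99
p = 7/3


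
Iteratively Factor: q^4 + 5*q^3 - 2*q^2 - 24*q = (q + 4)*(q^3 + q^2 - 6*q) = (q - 2)*(q + 4)*(q^2 + 3*q) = (q - 2)*(q + 3)*(q + 4)*(q)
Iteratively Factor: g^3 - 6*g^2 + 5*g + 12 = (g + 1)*(g^2 - 7*g + 12) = (g - 4)*(g + 1)*(g - 3)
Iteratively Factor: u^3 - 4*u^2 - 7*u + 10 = (u - 1)*(u^2 - 3*u - 10) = (u - 5)*(u - 1)*(u + 2)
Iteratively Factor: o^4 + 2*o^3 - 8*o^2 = (o - 2)*(o^3 + 4*o^2) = o*(o - 2)*(o^2 + 4*o) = o*(o - 2)*(o + 4)*(o)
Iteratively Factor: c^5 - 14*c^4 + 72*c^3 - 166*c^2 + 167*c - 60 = (c - 3)*(c^4 - 11*c^3 + 39*c^2 - 49*c + 20) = (c - 5)*(c - 3)*(c^3 - 6*c^2 + 9*c - 4) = (c - 5)*(c - 3)*(c - 1)*(c^2 - 5*c + 4) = (c - 5)*(c - 4)*(c - 3)*(c - 1)*(c - 1)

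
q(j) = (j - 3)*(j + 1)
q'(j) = 2*j - 2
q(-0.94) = -0.24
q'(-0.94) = -3.88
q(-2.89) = 11.13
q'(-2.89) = -7.78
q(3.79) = 3.78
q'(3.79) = 5.58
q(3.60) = 2.76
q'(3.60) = 5.20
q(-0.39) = -2.07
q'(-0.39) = -2.78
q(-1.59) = 2.71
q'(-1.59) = -5.18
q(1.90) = -3.19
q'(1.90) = 1.80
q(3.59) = 2.71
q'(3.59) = 5.18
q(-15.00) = 252.00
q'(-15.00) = -32.00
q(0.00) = -3.00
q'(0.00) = -2.00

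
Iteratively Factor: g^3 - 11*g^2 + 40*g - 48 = (g - 3)*(g^2 - 8*g + 16) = (g - 4)*(g - 3)*(g - 4)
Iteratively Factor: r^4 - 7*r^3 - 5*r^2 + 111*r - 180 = (r + 4)*(r^3 - 11*r^2 + 39*r - 45) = (r - 5)*(r + 4)*(r^2 - 6*r + 9) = (r - 5)*(r - 3)*(r + 4)*(r - 3)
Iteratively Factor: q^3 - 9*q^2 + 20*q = (q - 4)*(q^2 - 5*q) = q*(q - 4)*(q - 5)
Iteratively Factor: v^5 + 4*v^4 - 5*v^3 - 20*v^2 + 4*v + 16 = (v - 2)*(v^4 + 6*v^3 + 7*v^2 - 6*v - 8) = (v - 2)*(v - 1)*(v^3 + 7*v^2 + 14*v + 8) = (v - 2)*(v - 1)*(v + 2)*(v^2 + 5*v + 4) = (v - 2)*(v - 1)*(v + 2)*(v + 4)*(v + 1)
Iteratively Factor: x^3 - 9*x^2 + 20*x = (x - 4)*(x^2 - 5*x) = (x - 5)*(x - 4)*(x)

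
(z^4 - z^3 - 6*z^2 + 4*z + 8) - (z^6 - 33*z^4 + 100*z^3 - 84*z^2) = -z^6 + 34*z^4 - 101*z^3 + 78*z^2 + 4*z + 8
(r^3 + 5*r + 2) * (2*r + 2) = 2*r^4 + 2*r^3 + 10*r^2 + 14*r + 4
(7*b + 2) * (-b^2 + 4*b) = -7*b^3 + 26*b^2 + 8*b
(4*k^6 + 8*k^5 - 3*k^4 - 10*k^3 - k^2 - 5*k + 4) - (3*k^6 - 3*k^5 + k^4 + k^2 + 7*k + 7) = k^6 + 11*k^5 - 4*k^4 - 10*k^3 - 2*k^2 - 12*k - 3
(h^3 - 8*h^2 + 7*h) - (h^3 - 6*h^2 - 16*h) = -2*h^2 + 23*h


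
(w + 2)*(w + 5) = w^2 + 7*w + 10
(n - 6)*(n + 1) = n^2 - 5*n - 6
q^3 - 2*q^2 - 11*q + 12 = (q - 4)*(q - 1)*(q + 3)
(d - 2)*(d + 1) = d^2 - d - 2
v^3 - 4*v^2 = v^2*(v - 4)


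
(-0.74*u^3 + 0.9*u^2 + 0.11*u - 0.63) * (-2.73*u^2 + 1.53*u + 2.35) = 2.0202*u^5 - 3.5892*u^4 - 0.6623*u^3 + 4.0032*u^2 - 0.7054*u - 1.4805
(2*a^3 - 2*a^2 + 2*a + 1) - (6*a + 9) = 2*a^3 - 2*a^2 - 4*a - 8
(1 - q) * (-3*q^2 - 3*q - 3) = 3*q^3 - 3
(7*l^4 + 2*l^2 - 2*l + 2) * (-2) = -14*l^4 - 4*l^2 + 4*l - 4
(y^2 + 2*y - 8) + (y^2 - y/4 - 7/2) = 2*y^2 + 7*y/4 - 23/2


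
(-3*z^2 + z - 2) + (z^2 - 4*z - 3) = -2*z^2 - 3*z - 5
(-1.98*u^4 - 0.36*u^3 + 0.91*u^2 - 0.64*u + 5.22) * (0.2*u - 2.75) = -0.396*u^5 + 5.373*u^4 + 1.172*u^3 - 2.6305*u^2 + 2.804*u - 14.355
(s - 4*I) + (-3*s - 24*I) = -2*s - 28*I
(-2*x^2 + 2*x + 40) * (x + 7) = -2*x^3 - 12*x^2 + 54*x + 280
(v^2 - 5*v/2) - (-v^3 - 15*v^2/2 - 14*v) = v^3 + 17*v^2/2 + 23*v/2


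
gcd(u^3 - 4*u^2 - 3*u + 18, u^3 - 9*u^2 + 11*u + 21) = u - 3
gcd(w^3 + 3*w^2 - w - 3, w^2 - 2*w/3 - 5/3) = w + 1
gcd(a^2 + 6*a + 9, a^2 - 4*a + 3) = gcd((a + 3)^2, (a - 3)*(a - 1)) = 1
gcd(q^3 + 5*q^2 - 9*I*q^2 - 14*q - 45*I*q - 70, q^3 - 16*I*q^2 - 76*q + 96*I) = q - 2*I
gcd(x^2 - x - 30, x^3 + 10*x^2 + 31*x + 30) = x + 5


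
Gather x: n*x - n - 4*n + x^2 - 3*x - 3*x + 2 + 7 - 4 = -5*n + x^2 + x*(n - 6) + 5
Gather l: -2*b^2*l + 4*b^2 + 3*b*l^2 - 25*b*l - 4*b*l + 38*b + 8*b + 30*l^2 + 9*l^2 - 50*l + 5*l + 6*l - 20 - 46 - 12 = 4*b^2 + 46*b + l^2*(3*b + 39) + l*(-2*b^2 - 29*b - 39) - 78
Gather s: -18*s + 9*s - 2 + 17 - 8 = 7 - 9*s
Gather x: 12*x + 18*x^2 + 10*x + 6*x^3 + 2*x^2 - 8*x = 6*x^3 + 20*x^2 + 14*x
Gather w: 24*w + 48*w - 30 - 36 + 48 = 72*w - 18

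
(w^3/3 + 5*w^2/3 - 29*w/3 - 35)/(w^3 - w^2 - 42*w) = (-w^3 - 5*w^2 + 29*w + 105)/(3*w*(-w^2 + w + 42))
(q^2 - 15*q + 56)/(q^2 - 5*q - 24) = (q - 7)/(q + 3)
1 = 1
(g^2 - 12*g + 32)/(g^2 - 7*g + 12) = (g - 8)/(g - 3)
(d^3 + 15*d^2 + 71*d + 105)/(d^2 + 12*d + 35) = d + 3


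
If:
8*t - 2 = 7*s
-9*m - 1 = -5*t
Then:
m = 5*t/9 - 1/9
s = 8*t/7 - 2/7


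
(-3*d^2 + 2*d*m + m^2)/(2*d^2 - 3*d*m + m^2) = (-3*d - m)/(2*d - m)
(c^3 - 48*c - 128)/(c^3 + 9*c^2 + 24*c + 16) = (c - 8)/(c + 1)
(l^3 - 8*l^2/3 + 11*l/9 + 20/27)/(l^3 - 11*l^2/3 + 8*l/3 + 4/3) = (l^2 - 3*l + 20/9)/(l^2 - 4*l + 4)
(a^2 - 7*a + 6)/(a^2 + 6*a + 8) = (a^2 - 7*a + 6)/(a^2 + 6*a + 8)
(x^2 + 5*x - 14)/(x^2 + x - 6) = (x + 7)/(x + 3)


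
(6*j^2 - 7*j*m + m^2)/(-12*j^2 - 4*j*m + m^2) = (-j + m)/(2*j + m)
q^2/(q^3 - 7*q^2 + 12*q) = q/(q^2 - 7*q + 12)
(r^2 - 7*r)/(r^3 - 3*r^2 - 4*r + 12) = r*(r - 7)/(r^3 - 3*r^2 - 4*r + 12)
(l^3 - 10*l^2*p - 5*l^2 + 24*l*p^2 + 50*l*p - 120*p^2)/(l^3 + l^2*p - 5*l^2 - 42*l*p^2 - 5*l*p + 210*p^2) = (l - 4*p)/(l + 7*p)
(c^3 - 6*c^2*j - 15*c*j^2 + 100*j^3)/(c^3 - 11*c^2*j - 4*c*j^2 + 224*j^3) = (c^2 - 10*c*j + 25*j^2)/(c^2 - 15*c*j + 56*j^2)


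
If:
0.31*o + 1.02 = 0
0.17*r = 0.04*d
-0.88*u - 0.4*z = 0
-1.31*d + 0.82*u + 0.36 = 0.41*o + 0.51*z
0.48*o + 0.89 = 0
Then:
No Solution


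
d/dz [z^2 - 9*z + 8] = 2*z - 9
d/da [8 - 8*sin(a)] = -8*cos(a)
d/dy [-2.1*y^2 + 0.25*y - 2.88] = 0.25 - 4.2*y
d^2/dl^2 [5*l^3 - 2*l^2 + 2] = 30*l - 4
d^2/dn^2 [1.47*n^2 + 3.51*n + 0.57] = 2.94000000000000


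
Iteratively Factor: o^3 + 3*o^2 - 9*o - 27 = (o + 3)*(o^2 - 9) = (o + 3)^2*(o - 3)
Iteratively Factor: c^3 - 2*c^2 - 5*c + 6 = (c - 1)*(c^2 - c - 6) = (c - 1)*(c + 2)*(c - 3)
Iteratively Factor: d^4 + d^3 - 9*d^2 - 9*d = (d + 3)*(d^3 - 2*d^2 - 3*d) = (d - 3)*(d + 3)*(d^2 + d) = (d - 3)*(d + 1)*(d + 3)*(d)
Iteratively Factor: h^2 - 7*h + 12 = (h - 4)*(h - 3)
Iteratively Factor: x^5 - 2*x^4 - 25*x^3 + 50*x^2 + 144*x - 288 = (x - 3)*(x^4 + x^3 - 22*x^2 - 16*x + 96) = (x - 3)*(x + 3)*(x^3 - 2*x^2 - 16*x + 32) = (x - 3)*(x - 2)*(x + 3)*(x^2 - 16) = (x - 3)*(x - 2)*(x + 3)*(x + 4)*(x - 4)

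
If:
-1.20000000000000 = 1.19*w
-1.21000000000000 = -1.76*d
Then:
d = 0.69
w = -1.01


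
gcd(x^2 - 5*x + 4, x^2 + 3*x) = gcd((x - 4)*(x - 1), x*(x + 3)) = 1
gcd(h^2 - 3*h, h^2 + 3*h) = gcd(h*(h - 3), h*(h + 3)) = h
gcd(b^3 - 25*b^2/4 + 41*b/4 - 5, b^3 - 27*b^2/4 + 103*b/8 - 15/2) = b^2 - 21*b/4 + 5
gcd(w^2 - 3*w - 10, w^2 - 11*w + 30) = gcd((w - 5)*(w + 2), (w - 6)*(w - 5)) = w - 5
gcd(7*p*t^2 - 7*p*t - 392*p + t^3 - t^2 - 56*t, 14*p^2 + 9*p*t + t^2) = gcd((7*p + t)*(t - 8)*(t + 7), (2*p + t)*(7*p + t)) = 7*p + t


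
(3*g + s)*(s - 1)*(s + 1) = 3*g*s^2 - 3*g + s^3 - s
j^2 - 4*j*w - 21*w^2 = (j - 7*w)*(j + 3*w)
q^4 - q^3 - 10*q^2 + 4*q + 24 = (q - 3)*(q - 2)*(q + 2)^2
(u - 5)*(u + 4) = u^2 - u - 20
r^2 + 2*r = r*(r + 2)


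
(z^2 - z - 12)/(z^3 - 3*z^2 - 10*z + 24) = 1/(z - 2)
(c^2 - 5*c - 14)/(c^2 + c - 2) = (c - 7)/(c - 1)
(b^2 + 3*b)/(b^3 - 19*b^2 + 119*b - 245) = b*(b + 3)/(b^3 - 19*b^2 + 119*b - 245)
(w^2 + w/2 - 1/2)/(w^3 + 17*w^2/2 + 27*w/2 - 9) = (w + 1)/(w^2 + 9*w + 18)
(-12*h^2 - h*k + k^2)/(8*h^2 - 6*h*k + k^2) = (-3*h - k)/(2*h - k)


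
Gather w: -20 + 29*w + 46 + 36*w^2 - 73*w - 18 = 36*w^2 - 44*w + 8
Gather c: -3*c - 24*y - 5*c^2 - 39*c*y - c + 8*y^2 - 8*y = -5*c^2 + c*(-39*y - 4) + 8*y^2 - 32*y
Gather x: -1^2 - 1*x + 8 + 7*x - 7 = 6*x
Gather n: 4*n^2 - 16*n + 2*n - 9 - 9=4*n^2 - 14*n - 18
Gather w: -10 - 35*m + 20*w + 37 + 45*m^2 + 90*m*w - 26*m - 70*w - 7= 45*m^2 - 61*m + w*(90*m - 50) + 20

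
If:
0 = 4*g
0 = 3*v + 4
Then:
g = 0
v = -4/3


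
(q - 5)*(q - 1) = q^2 - 6*q + 5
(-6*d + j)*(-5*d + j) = 30*d^2 - 11*d*j + j^2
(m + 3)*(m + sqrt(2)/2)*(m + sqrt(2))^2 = m^4 + 3*m^3 + 5*sqrt(2)*m^3/2 + 4*m^2 + 15*sqrt(2)*m^2/2 + sqrt(2)*m + 12*m + 3*sqrt(2)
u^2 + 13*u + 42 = (u + 6)*(u + 7)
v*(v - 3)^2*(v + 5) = v^4 - v^3 - 21*v^2 + 45*v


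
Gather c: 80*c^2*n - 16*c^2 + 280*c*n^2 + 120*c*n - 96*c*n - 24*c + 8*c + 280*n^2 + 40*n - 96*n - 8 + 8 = c^2*(80*n - 16) + c*(280*n^2 + 24*n - 16) + 280*n^2 - 56*n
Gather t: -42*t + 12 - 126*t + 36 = 48 - 168*t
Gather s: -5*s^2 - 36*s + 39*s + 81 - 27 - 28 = -5*s^2 + 3*s + 26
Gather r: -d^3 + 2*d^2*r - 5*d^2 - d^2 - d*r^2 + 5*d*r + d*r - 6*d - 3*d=-d^3 - 6*d^2 - d*r^2 - 9*d + r*(2*d^2 + 6*d)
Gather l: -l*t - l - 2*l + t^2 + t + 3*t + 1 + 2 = l*(-t - 3) + t^2 + 4*t + 3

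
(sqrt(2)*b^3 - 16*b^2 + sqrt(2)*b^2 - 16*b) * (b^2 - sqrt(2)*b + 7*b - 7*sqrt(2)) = sqrt(2)*b^5 - 18*b^4 + 8*sqrt(2)*b^4 - 144*b^3 + 23*sqrt(2)*b^3 - 126*b^2 + 128*sqrt(2)*b^2 + 112*sqrt(2)*b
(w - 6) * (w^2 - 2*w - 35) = w^3 - 8*w^2 - 23*w + 210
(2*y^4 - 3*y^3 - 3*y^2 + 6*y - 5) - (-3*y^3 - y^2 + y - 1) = 2*y^4 - 2*y^2 + 5*y - 4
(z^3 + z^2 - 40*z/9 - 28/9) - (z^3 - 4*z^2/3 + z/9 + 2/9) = 7*z^2/3 - 41*z/9 - 10/3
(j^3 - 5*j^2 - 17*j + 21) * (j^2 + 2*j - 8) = j^5 - 3*j^4 - 35*j^3 + 27*j^2 + 178*j - 168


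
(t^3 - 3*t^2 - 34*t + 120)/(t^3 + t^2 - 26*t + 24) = (t - 5)/(t - 1)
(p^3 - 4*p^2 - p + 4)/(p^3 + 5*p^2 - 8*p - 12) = (p^2 - 5*p + 4)/(p^2 + 4*p - 12)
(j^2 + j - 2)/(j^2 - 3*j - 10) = (j - 1)/(j - 5)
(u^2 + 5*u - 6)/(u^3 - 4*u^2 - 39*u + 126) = (u - 1)/(u^2 - 10*u + 21)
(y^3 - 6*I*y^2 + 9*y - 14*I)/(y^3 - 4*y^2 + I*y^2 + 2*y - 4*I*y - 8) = (y - 7*I)/(y - 4)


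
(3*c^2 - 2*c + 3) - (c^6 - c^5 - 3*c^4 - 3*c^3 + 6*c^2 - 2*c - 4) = -c^6 + c^5 + 3*c^4 + 3*c^3 - 3*c^2 + 7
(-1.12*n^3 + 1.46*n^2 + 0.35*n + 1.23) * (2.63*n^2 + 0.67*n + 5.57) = -2.9456*n^5 + 3.0894*n^4 - 4.3397*n^3 + 11.6016*n^2 + 2.7736*n + 6.8511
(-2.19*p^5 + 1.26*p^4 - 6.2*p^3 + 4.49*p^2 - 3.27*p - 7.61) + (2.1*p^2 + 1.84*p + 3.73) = -2.19*p^5 + 1.26*p^4 - 6.2*p^3 + 6.59*p^2 - 1.43*p - 3.88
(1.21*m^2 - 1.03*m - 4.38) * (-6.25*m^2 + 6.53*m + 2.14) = -7.5625*m^4 + 14.3388*m^3 + 23.2385*m^2 - 30.8056*m - 9.3732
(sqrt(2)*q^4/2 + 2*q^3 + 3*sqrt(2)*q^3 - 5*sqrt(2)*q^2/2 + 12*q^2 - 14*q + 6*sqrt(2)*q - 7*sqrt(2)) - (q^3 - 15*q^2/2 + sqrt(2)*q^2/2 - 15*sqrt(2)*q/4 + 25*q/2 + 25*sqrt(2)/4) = sqrt(2)*q^4/2 + q^3 + 3*sqrt(2)*q^3 - 3*sqrt(2)*q^2 + 39*q^2/2 - 53*q/2 + 39*sqrt(2)*q/4 - 53*sqrt(2)/4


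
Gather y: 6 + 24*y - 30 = 24*y - 24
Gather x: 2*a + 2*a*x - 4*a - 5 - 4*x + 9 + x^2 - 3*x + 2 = -2*a + x^2 + x*(2*a - 7) + 6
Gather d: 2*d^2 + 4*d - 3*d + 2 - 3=2*d^2 + d - 1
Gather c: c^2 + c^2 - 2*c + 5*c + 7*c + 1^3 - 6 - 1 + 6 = 2*c^2 + 10*c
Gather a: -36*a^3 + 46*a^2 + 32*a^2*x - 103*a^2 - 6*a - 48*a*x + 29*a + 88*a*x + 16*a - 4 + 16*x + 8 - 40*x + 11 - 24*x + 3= -36*a^3 + a^2*(32*x - 57) + a*(40*x + 39) - 48*x + 18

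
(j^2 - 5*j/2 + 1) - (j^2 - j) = 1 - 3*j/2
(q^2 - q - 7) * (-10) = -10*q^2 + 10*q + 70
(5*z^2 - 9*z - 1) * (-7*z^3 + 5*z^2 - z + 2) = -35*z^5 + 88*z^4 - 43*z^3 + 14*z^2 - 17*z - 2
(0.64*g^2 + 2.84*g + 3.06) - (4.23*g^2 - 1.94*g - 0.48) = -3.59*g^2 + 4.78*g + 3.54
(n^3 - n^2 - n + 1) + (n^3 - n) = 2*n^3 - n^2 - 2*n + 1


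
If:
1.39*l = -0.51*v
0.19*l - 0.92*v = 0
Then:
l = 0.00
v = 0.00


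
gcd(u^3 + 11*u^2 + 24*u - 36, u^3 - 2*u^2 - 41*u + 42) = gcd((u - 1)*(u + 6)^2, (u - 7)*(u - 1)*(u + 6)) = u^2 + 5*u - 6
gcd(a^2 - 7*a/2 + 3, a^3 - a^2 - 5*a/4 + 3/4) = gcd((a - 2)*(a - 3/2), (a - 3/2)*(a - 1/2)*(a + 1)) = a - 3/2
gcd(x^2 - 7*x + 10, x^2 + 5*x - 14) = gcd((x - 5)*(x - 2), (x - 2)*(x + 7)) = x - 2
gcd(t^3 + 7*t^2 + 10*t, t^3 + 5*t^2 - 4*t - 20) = t^2 + 7*t + 10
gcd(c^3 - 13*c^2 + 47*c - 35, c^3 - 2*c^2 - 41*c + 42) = c^2 - 8*c + 7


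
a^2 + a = a*(a + 1)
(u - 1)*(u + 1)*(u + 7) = u^3 + 7*u^2 - u - 7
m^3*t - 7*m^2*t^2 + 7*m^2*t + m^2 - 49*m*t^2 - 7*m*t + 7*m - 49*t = (m + 7)*(m - 7*t)*(m*t + 1)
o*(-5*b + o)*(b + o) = -5*b^2*o - 4*b*o^2 + o^3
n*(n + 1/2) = n^2 + n/2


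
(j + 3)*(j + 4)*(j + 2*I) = j^3 + 7*j^2 + 2*I*j^2 + 12*j + 14*I*j + 24*I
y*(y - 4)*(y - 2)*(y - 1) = y^4 - 7*y^3 + 14*y^2 - 8*y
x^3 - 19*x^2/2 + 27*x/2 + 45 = (x - 6)*(x - 5)*(x + 3/2)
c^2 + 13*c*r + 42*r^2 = (c + 6*r)*(c + 7*r)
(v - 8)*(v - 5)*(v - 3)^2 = v^4 - 19*v^3 + 127*v^2 - 357*v + 360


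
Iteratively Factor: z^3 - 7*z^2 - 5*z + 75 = (z - 5)*(z^2 - 2*z - 15) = (z - 5)*(z + 3)*(z - 5)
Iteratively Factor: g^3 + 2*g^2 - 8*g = (g)*(g^2 + 2*g - 8) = g*(g - 2)*(g + 4)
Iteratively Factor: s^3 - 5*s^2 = (s - 5)*(s^2) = s*(s - 5)*(s)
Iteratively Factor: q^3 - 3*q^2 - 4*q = (q - 4)*(q^2 + q) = q*(q - 4)*(q + 1)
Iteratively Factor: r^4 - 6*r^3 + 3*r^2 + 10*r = (r + 1)*(r^3 - 7*r^2 + 10*r) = (r - 5)*(r + 1)*(r^2 - 2*r) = (r - 5)*(r - 2)*(r + 1)*(r)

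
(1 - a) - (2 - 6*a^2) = 6*a^2 - a - 1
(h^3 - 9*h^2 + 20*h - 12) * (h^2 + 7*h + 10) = h^5 - 2*h^4 - 33*h^3 + 38*h^2 + 116*h - 120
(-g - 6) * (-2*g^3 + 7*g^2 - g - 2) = 2*g^4 + 5*g^3 - 41*g^2 + 8*g + 12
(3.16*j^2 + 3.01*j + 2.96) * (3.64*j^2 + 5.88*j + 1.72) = 11.5024*j^4 + 29.5372*j^3 + 33.9084*j^2 + 22.582*j + 5.0912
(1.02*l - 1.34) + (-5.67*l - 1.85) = -4.65*l - 3.19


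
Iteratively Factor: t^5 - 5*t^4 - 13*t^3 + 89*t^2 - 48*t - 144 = (t - 4)*(t^4 - t^3 - 17*t^2 + 21*t + 36) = (t - 4)*(t - 3)*(t^3 + 2*t^2 - 11*t - 12) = (t - 4)*(t - 3)*(t + 1)*(t^2 + t - 12) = (t - 4)*(t - 3)*(t + 1)*(t + 4)*(t - 3)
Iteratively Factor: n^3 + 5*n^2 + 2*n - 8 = (n - 1)*(n^2 + 6*n + 8) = (n - 1)*(n + 4)*(n + 2)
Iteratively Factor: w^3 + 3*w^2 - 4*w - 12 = (w - 2)*(w^2 + 5*w + 6) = (w - 2)*(w + 2)*(w + 3)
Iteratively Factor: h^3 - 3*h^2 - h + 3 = (h - 1)*(h^2 - 2*h - 3) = (h - 1)*(h + 1)*(h - 3)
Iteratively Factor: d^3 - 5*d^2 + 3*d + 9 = (d - 3)*(d^2 - 2*d - 3) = (d - 3)*(d + 1)*(d - 3)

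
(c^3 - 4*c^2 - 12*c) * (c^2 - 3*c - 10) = c^5 - 7*c^4 - 10*c^3 + 76*c^2 + 120*c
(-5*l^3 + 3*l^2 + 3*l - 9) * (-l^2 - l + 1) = 5*l^5 + 2*l^4 - 11*l^3 + 9*l^2 + 12*l - 9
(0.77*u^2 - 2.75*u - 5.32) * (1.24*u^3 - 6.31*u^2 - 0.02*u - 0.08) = 0.9548*u^5 - 8.2687*u^4 + 10.7403*u^3 + 33.5626*u^2 + 0.3264*u + 0.4256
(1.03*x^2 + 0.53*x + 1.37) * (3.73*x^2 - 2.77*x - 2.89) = 3.8419*x^4 - 0.8762*x^3 + 0.6653*x^2 - 5.3266*x - 3.9593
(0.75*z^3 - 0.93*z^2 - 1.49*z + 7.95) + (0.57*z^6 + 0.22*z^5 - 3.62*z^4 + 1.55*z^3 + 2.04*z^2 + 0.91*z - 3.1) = 0.57*z^6 + 0.22*z^5 - 3.62*z^4 + 2.3*z^3 + 1.11*z^2 - 0.58*z + 4.85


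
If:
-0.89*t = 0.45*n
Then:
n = -1.97777777777778*t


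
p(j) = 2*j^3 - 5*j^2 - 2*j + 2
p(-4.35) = -248.54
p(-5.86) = -560.44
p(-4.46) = -265.97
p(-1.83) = -23.34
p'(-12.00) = 982.00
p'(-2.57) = 63.33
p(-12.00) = -4150.00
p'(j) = 6*j^2 - 10*j - 2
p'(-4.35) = 155.04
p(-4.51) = -274.15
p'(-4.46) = 161.95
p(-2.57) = -59.83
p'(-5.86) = 262.64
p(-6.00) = -598.00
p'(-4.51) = 165.14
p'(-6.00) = 274.00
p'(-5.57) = 239.85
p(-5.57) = -487.60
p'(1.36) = -4.50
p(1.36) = -4.94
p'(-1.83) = 36.39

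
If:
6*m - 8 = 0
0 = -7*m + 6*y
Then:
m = 4/3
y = 14/9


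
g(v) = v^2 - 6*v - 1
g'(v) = 2*v - 6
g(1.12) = -6.47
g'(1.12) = -3.76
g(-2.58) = 21.14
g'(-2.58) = -11.16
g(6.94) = 5.52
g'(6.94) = 7.88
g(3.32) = -9.90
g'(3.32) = 0.64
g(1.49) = -7.72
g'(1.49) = -3.02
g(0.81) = -5.20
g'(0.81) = -4.38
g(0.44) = -3.45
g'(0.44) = -5.12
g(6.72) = 3.84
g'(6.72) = 7.44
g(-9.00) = 134.00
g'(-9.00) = -24.00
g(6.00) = -1.00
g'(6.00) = 6.00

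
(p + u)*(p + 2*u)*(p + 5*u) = p^3 + 8*p^2*u + 17*p*u^2 + 10*u^3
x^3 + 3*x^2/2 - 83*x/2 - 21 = (x - 6)*(x + 1/2)*(x + 7)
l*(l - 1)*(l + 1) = l^3 - l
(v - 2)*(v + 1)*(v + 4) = v^3 + 3*v^2 - 6*v - 8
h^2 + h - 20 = (h - 4)*(h + 5)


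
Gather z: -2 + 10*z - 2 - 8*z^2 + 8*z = -8*z^2 + 18*z - 4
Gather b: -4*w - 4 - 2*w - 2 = -6*w - 6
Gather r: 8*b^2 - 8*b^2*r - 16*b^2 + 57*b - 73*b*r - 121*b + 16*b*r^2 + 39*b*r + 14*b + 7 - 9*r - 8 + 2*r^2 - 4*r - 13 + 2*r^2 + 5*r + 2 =-8*b^2 - 50*b + r^2*(16*b + 4) + r*(-8*b^2 - 34*b - 8) - 12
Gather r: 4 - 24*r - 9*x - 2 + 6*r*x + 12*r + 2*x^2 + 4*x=r*(6*x - 12) + 2*x^2 - 5*x + 2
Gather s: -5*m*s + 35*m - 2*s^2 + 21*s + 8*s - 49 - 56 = 35*m - 2*s^2 + s*(29 - 5*m) - 105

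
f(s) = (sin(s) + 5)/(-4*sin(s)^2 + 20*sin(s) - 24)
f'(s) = (8*sin(s)*cos(s) - 20*cos(s))*(sin(s) + 5)/(-4*sin(s)^2 + 20*sin(s) - 24)^2 + cos(s)/(-4*sin(s)^2 + 20*sin(s) - 24)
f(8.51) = -0.54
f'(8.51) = 0.48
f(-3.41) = -0.28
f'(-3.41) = 0.30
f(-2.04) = -0.09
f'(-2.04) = 0.03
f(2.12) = -0.59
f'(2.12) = 0.47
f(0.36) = -0.31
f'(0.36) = -0.34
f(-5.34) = -0.56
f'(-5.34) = -0.48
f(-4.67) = -0.75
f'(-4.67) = 0.05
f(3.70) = -0.13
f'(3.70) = 0.10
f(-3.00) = -0.18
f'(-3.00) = 0.18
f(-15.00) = -0.11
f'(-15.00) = 0.08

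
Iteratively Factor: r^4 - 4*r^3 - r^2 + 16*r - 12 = (r - 2)*(r^3 - 2*r^2 - 5*r + 6) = (r - 3)*(r - 2)*(r^2 + r - 2) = (r - 3)*(r - 2)*(r - 1)*(r + 2)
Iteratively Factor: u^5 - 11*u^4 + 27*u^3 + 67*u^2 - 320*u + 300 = (u - 5)*(u^4 - 6*u^3 - 3*u^2 + 52*u - 60) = (u - 5)^2*(u^3 - u^2 - 8*u + 12) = (u - 5)^2*(u - 2)*(u^2 + u - 6) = (u - 5)^2*(u - 2)*(u + 3)*(u - 2)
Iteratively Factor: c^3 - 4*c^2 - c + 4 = (c - 4)*(c^2 - 1) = (c - 4)*(c - 1)*(c + 1)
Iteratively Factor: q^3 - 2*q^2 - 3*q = (q + 1)*(q^2 - 3*q) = q*(q + 1)*(q - 3)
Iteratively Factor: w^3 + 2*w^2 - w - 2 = (w + 2)*(w^2 - 1) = (w - 1)*(w + 2)*(w + 1)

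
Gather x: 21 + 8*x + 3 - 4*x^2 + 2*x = -4*x^2 + 10*x + 24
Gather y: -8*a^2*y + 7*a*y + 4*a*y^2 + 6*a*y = 4*a*y^2 + y*(-8*a^2 + 13*a)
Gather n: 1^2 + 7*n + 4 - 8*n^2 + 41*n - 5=-8*n^2 + 48*n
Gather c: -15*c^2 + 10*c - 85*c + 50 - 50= -15*c^2 - 75*c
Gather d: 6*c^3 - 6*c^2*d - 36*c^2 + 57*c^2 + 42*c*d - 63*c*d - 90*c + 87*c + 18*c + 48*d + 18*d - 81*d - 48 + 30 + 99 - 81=6*c^3 + 21*c^2 + 15*c + d*(-6*c^2 - 21*c - 15)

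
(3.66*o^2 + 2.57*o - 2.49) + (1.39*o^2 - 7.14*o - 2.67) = 5.05*o^2 - 4.57*o - 5.16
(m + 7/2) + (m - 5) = 2*m - 3/2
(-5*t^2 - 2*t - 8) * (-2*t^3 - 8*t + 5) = 10*t^5 + 4*t^4 + 56*t^3 - 9*t^2 + 54*t - 40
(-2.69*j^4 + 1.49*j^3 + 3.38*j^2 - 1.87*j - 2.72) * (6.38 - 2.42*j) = 6.5098*j^5 - 20.768*j^4 + 1.3266*j^3 + 26.0898*j^2 - 5.3482*j - 17.3536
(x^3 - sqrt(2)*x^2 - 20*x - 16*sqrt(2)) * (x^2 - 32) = x^5 - sqrt(2)*x^4 - 52*x^3 + 16*sqrt(2)*x^2 + 640*x + 512*sqrt(2)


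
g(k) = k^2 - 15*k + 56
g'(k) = 2*k - 15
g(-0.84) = 69.31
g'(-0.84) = -16.68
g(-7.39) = 221.46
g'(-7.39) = -29.78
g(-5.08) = 158.01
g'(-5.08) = -25.16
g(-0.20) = 59.04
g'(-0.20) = -15.40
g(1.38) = 37.20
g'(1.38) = -12.24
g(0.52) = 48.47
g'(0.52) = -13.96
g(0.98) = 42.26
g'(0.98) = -13.04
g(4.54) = 8.51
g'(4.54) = -5.92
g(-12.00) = 380.00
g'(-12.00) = -39.00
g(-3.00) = 110.00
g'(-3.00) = -21.00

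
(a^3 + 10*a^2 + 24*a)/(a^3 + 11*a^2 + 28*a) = (a + 6)/(a + 7)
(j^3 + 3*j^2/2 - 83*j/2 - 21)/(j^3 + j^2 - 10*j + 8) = (j^3 + 3*j^2/2 - 83*j/2 - 21)/(j^3 + j^2 - 10*j + 8)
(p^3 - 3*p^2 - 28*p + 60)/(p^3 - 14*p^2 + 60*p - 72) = (p + 5)/(p - 6)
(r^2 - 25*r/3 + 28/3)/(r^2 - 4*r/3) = (r - 7)/r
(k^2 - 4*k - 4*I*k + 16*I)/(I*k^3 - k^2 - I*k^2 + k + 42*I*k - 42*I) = (-I*k^2 + 4*k*(-1 + I) + 16)/(k^3 + k^2*(-1 + I) + k*(42 - I) - 42)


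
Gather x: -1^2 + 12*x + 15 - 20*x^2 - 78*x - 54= -20*x^2 - 66*x - 40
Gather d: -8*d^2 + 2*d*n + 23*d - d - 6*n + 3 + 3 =-8*d^2 + d*(2*n + 22) - 6*n + 6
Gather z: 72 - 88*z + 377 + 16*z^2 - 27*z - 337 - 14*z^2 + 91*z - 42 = 2*z^2 - 24*z + 70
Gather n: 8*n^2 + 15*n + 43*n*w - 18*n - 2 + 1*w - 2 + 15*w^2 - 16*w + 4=8*n^2 + n*(43*w - 3) + 15*w^2 - 15*w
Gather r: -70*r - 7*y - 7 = -70*r - 7*y - 7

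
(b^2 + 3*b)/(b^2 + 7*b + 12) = b/(b + 4)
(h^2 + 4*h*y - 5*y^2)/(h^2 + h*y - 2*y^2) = (h + 5*y)/(h + 2*y)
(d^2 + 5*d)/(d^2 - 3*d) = (d + 5)/(d - 3)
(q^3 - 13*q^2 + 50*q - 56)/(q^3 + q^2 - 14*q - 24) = (q^2 - 9*q + 14)/(q^2 + 5*q + 6)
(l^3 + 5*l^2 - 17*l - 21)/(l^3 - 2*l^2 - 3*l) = (l + 7)/l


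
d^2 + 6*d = d*(d + 6)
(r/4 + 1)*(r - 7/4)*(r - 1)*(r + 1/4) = r^4/4 + 3*r^3/8 - 143*r^2/64 + 75*r/64 + 7/16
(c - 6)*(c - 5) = c^2 - 11*c + 30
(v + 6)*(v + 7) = v^2 + 13*v + 42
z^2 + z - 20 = (z - 4)*(z + 5)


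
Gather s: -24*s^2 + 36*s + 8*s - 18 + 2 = -24*s^2 + 44*s - 16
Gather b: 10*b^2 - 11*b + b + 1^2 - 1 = 10*b^2 - 10*b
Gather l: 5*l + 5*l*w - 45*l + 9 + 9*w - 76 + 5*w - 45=l*(5*w - 40) + 14*w - 112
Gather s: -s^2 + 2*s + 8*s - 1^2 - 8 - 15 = -s^2 + 10*s - 24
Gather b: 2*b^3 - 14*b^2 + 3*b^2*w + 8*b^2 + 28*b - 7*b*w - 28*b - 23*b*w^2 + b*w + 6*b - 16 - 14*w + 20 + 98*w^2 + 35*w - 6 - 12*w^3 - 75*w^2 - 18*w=2*b^3 + b^2*(3*w - 6) + b*(-23*w^2 - 6*w + 6) - 12*w^3 + 23*w^2 + 3*w - 2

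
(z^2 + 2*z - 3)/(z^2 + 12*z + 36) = (z^2 + 2*z - 3)/(z^2 + 12*z + 36)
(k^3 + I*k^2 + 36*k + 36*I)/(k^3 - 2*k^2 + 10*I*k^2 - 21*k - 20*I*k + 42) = (k^3 + I*k^2 + 36*k + 36*I)/(k^3 + k^2*(-2 + 10*I) + k*(-21 - 20*I) + 42)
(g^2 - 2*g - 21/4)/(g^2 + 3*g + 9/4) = (2*g - 7)/(2*g + 3)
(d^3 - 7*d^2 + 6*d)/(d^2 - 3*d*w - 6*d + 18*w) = d*(1 - d)/(-d + 3*w)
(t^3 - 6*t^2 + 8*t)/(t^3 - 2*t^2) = (t - 4)/t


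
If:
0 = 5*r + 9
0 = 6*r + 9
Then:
No Solution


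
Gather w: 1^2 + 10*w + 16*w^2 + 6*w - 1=16*w^2 + 16*w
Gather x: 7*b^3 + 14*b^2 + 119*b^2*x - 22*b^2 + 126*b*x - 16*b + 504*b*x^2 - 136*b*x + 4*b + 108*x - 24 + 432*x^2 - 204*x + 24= 7*b^3 - 8*b^2 - 12*b + x^2*(504*b + 432) + x*(119*b^2 - 10*b - 96)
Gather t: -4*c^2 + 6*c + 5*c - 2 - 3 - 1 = -4*c^2 + 11*c - 6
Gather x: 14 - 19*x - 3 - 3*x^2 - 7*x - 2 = -3*x^2 - 26*x + 9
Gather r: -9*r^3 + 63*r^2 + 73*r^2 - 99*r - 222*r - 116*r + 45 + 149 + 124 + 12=-9*r^3 + 136*r^2 - 437*r + 330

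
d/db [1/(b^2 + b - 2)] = (-2*b - 1)/(b^2 + b - 2)^2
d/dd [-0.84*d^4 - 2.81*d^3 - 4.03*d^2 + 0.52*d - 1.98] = -3.36*d^3 - 8.43*d^2 - 8.06*d + 0.52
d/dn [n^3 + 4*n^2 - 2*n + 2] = 3*n^2 + 8*n - 2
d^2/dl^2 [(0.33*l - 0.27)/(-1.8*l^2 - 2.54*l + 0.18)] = (-(0.33*l - 0.27)*(3.6*l + 2.54)*(7.2*l + 5.08) + (3.564*l + 0.7044)*(1.8*l^2 + 2.54*l - 0.18))/(1.8*l^2 + 2.54*l - 0.18)^3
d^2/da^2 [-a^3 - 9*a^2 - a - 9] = -6*a - 18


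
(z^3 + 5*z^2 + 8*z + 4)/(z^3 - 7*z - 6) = (z + 2)/(z - 3)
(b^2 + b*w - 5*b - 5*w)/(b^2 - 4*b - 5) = (b + w)/(b + 1)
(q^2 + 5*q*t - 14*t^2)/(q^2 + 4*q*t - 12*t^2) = (q + 7*t)/(q + 6*t)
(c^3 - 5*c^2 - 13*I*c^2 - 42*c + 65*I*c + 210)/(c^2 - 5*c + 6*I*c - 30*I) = (c^2 - 13*I*c - 42)/(c + 6*I)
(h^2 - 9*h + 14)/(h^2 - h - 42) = (h - 2)/(h + 6)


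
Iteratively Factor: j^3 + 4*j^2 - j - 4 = (j - 1)*(j^2 + 5*j + 4) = (j - 1)*(j + 4)*(j + 1)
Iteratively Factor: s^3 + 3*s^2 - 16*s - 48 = (s + 4)*(s^2 - s - 12) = (s - 4)*(s + 4)*(s + 3)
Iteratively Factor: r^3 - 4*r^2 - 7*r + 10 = (r + 2)*(r^2 - 6*r + 5) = (r - 1)*(r + 2)*(r - 5)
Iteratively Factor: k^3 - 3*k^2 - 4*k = (k + 1)*(k^2 - 4*k) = (k - 4)*(k + 1)*(k)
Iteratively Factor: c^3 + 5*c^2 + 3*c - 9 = (c + 3)*(c^2 + 2*c - 3) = (c + 3)^2*(c - 1)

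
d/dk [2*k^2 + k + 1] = 4*k + 1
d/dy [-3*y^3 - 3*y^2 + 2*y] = -9*y^2 - 6*y + 2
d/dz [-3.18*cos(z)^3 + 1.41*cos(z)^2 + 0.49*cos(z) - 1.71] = (9.54*cos(z)^2 - 2.82*cos(z) - 0.49)*sin(z)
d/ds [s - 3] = 1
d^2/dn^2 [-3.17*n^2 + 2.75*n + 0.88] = -6.34000000000000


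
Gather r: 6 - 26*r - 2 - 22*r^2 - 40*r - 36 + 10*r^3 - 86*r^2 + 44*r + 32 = 10*r^3 - 108*r^2 - 22*r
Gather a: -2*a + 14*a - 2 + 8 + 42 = 12*a + 48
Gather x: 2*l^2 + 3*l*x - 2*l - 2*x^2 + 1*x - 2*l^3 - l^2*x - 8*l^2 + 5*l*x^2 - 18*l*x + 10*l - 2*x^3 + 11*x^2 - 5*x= -2*l^3 - 6*l^2 + 8*l - 2*x^3 + x^2*(5*l + 9) + x*(-l^2 - 15*l - 4)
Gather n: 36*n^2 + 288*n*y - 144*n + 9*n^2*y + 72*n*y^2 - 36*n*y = n^2*(9*y + 36) + n*(72*y^2 + 252*y - 144)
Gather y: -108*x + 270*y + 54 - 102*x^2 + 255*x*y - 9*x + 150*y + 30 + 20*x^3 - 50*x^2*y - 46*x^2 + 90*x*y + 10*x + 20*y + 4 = 20*x^3 - 148*x^2 - 107*x + y*(-50*x^2 + 345*x + 440) + 88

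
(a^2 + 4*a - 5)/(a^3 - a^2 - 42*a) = (-a^2 - 4*a + 5)/(a*(-a^2 + a + 42))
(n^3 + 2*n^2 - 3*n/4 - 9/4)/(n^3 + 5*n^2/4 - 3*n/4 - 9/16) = 4*(2*n^2 + n - 3)/(8*n^2 - 2*n - 3)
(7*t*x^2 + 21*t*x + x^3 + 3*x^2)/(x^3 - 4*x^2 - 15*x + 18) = x*(7*t + x)/(x^2 - 7*x + 6)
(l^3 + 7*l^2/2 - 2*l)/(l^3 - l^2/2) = (l + 4)/l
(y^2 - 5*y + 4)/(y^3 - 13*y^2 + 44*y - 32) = 1/(y - 8)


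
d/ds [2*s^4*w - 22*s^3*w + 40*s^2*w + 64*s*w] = 2*w*(4*s^3 - 33*s^2 + 40*s + 32)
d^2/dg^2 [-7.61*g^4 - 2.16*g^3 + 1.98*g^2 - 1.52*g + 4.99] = -91.32*g^2 - 12.96*g + 3.96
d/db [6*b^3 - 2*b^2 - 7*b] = 18*b^2 - 4*b - 7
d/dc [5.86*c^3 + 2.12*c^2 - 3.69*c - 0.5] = 17.58*c^2 + 4.24*c - 3.69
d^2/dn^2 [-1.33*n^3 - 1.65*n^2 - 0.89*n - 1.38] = -7.98*n - 3.3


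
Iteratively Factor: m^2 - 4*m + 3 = (m - 1)*(m - 3)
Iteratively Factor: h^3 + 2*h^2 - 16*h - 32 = (h - 4)*(h^2 + 6*h + 8) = (h - 4)*(h + 2)*(h + 4)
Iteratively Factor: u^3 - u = (u)*(u^2 - 1) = u*(u - 1)*(u + 1)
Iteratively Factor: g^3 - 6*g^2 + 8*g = (g)*(g^2 - 6*g + 8) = g*(g - 2)*(g - 4)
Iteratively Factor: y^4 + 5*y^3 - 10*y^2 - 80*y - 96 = (y + 3)*(y^3 + 2*y^2 - 16*y - 32) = (y - 4)*(y + 3)*(y^2 + 6*y + 8) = (y - 4)*(y + 2)*(y + 3)*(y + 4)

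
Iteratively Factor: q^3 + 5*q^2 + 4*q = (q + 4)*(q^2 + q) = (q + 1)*(q + 4)*(q)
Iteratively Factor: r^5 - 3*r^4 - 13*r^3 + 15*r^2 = (r - 5)*(r^4 + 2*r^3 - 3*r^2) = (r - 5)*(r - 1)*(r^3 + 3*r^2) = r*(r - 5)*(r - 1)*(r^2 + 3*r) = r*(r - 5)*(r - 1)*(r + 3)*(r)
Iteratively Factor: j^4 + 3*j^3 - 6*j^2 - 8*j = (j + 1)*(j^3 + 2*j^2 - 8*j) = (j + 1)*(j + 4)*(j^2 - 2*j) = j*(j + 1)*(j + 4)*(j - 2)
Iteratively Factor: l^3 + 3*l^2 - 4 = (l + 2)*(l^2 + l - 2) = (l - 1)*(l + 2)*(l + 2)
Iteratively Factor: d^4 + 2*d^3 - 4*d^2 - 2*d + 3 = (d - 1)*(d^3 + 3*d^2 - d - 3) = (d - 1)*(d + 3)*(d^2 - 1) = (d - 1)^2*(d + 3)*(d + 1)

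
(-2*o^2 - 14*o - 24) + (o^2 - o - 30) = -o^2 - 15*o - 54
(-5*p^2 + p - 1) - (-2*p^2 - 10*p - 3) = -3*p^2 + 11*p + 2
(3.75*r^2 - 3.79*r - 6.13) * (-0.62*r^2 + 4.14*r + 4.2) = -2.325*r^4 + 17.8748*r^3 + 3.86*r^2 - 41.2962*r - 25.746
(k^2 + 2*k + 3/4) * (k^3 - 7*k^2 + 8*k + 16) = k^5 - 5*k^4 - 21*k^3/4 + 107*k^2/4 + 38*k + 12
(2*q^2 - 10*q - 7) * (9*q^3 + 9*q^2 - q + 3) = 18*q^5 - 72*q^4 - 155*q^3 - 47*q^2 - 23*q - 21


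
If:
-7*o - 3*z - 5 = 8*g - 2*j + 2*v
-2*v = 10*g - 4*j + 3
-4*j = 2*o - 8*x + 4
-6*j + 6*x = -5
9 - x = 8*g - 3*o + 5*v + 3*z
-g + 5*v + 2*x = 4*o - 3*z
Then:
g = 229/168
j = 69/56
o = -241/84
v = -983/168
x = 67/168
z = 1541/252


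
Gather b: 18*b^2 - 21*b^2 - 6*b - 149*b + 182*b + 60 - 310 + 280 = -3*b^2 + 27*b + 30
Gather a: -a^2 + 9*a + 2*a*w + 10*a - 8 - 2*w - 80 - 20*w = -a^2 + a*(2*w + 19) - 22*w - 88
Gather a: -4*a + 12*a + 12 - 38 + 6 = 8*a - 20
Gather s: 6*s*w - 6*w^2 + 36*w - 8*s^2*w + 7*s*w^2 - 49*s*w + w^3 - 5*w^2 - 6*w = -8*s^2*w + s*(7*w^2 - 43*w) + w^3 - 11*w^2 + 30*w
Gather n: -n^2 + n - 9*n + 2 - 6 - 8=-n^2 - 8*n - 12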